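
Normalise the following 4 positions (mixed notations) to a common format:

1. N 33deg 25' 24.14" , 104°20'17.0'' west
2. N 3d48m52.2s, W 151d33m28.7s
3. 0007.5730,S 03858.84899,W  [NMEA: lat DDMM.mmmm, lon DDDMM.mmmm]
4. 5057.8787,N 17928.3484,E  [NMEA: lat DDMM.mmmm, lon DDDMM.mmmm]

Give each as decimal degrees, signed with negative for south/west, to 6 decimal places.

1. 33.423372, -104.338056
2. 3.814500, -151.557972
3. -0.126217, -38.980817
4. 50.964645, 179.472473

Point 1:
  Latitude: 33° + 25/60 + 24.14/3600 = 33 + 0.416667 + 0.006706 = 33.4233722
  N → positive
  λ: 104° + 20/60 + 17/3600 = 104 + 0.333333 + 0.004722 = 104.3380556
  W → negative
Point 2:
  Lat: 3 + 48/60 + 52.2/3600 = 3.8145000
  N → positive
  Lon: 151 + 33/60 + 28.7/3600 = 151.5579722
  hemisphere W, so the sign is −
Point 3:
  Lat: split at 2 digits → 00° and 7.573′; 0 + 7.573/60 = 0.1262167
  hemisphere S, so the sign is −
  λ: split at 3 digits → 038° and 58.84899′; 38 + 58.84899/60 = 38.9808165
  W → negative
Point 4:
  Latitude: degrees = first 2 digits = 50, minutes = 57.8787; 50 + 57.8787/60 = 50.9646450
  N ⇒ keep positive
  Longitude: split at 3 digits → 179° and 28.3484′; 179 + 28.3484/60 = 179.4724733
  E → positive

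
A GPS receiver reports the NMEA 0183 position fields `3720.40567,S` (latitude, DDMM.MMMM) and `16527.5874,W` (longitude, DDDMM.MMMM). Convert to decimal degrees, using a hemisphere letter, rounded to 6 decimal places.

Latitude: split at 2 digits → 37° and 20.40567′; 37 + 20.40567/60 = 37.3400945
λ: split at 3 digits → 165° and 27.5874′; 165 + 27.5874/60 = 165.4597900

37.340095° S, 165.459790° W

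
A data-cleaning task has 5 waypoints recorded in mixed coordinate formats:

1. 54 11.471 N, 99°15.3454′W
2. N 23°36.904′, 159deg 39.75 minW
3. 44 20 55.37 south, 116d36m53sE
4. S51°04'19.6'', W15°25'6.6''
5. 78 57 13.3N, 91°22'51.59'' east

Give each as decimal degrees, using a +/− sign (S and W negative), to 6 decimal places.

1. 54.191183, -99.255757
2. 23.615067, -159.662500
3. -44.348714, 116.614722
4. -51.072111, -15.418500
5. 78.953694, 91.380997

Point 1:
  φ: 11.471′ = 0.191183°; total 54.1911833
  N → positive
  Longitude: 15.3454′ = 0.255757°; total 99.2557567
  W ⇒ negate
Point 2:
  Lat: 36.904′ = 0.615067°; total 23.6150667
  N ⇒ keep positive
  Lon: 39.75′ = 0.662500°; total 159.6625000
  hemisphere W, so the sign is −
Point 3:
  Lat: 44 + 20/60 + 55.37/3600 = 44.3487139
  S → negative
  λ: 36′ + 53″ = 36.88333′; 116 + 36.88333/60 = 116.6147222
  E → positive
Point 4:
  Lat: 51 + 4/60 + 19.6/3600 = 51.0721111
  hemisphere S, so the sign is −
  λ: 15 + 25/60 + 6.6/3600 = 15.4185000
  W ⇒ negate
Point 5:
  Latitude: 78 + 57/60 + 13.3/3600 = 78.9536944
  N ⇒ keep positive
  Lon: 91 + 22/60 + 51.59/3600 = 91.3809972
  E → positive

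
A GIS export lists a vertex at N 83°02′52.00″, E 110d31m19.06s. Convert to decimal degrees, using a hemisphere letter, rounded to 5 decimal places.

83.04778° N, 110.52196° E

φ: 83 + 2/60 + 52/3600 = 83.047778
Lon: 110 + 31/60 + 19.06/3600 = 110.521961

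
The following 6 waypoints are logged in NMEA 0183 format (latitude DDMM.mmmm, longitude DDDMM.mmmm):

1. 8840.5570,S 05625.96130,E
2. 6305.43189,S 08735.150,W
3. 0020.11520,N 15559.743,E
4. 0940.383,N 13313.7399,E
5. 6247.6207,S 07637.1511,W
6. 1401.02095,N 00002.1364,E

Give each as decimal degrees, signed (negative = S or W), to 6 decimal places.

1. -88.675950, 56.432688
2. -63.090532, -87.585833
3. 0.335253, 155.995717
4. 9.673050, 133.228998
5. -62.793678, -76.619185
6. 14.017016, 0.035607

Point 1:
  φ: degrees = first 2 digits = 88, minutes = 40.557; 88 + 40.557/60 = 88.6759500
  hemisphere S, so the sign is −
  λ: degrees = first 3 digits = 56, minutes = 25.9613; 56 + 25.9613/60 = 56.4326883
  E ⇒ keep positive
Point 2:
  φ: degrees = first 2 digits = 63, minutes = 5.43189; 63 + 5.43189/60 = 63.0905315
  hemisphere S, so the sign is −
  Longitude: degrees = first 3 digits = 87, minutes = 35.15; 87 + 35.15/60 = 87.5858333
  W → negative
Point 3:
  φ: degrees = first 2 digits = 0, minutes = 20.1152; 0 + 20.1152/60 = 0.3352533
  N → positive
  Longitude: degrees = first 3 digits = 155, minutes = 59.743; 155 + 59.743/60 = 155.9957167
  E ⇒ keep positive
Point 4:
  Latitude: split at 2 digits → 09° and 40.383′; 9 + 40.383/60 = 9.6730500
  N → positive
  Longitude: degrees = first 3 digits = 133, minutes = 13.7399; 133 + 13.7399/60 = 133.2289983
  E ⇒ keep positive
Point 5:
  Lat: split at 2 digits → 62° and 47.6207′; 62 + 47.6207/60 = 62.7936783
  hemisphere S, so the sign is −
  Lon: degrees = first 3 digits = 76, minutes = 37.1511; 76 + 37.1511/60 = 76.6191850
  W → negative
Point 6:
  Latitude: degrees = first 2 digits = 14, minutes = 1.02095; 14 + 1.02095/60 = 14.0170158
  N → positive
  Longitude: degrees = first 3 digits = 0, minutes = 2.1364; 0 + 2.1364/60 = 0.0356067
  E ⇒ keep positive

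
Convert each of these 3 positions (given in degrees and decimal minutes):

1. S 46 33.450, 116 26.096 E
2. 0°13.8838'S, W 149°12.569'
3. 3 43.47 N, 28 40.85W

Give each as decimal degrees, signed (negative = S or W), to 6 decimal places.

Point 1:
  Latitude: 33.45′ = 0.557500°; total 46.5575000
  hemisphere S, so the sign is −
  λ: 26.096′ = 0.434933°; total 116.4349333
  E ⇒ keep positive
Point 2:
  Lat: 0 + 13.8838/60 = 0.2313967
  S ⇒ negate
  Lon: 12.569′ = 0.209483°; total 149.2094833
  W → negative
Point 3:
  Latitude: 3 + 43.47/60 = 3.7245000
  N → positive
  Longitude: 40.85′ = 0.680833°; total 28.6808333
  hemisphere W, so the sign is −

1. -46.557500, 116.434933
2. -0.231397, -149.209483
3. 3.724500, -28.680833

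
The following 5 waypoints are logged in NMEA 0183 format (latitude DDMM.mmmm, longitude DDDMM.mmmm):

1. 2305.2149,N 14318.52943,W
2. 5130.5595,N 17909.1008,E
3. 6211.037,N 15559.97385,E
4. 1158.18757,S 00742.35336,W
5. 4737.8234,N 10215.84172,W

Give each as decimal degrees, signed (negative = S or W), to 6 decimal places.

Point 1:
  Lat: degrees = first 2 digits = 23, minutes = 5.2149; 23 + 5.2149/60 = 23.0869150
  N → positive
  λ: split at 3 digits → 143° and 18.52943′; 143 + 18.52943/60 = 143.3088238
  W ⇒ negate
Point 2:
  Latitude: split at 2 digits → 51° and 30.5595′; 51 + 30.5595/60 = 51.5093250
  N → positive
  λ: split at 3 digits → 179° and 9.1008′; 179 + 9.1008/60 = 179.1516800
  E ⇒ keep positive
Point 3:
  φ: degrees = first 2 digits = 62, minutes = 11.037; 62 + 11.037/60 = 62.1839500
  N ⇒ keep positive
  Lon: degrees = first 3 digits = 155, minutes = 59.97385; 155 + 59.97385/60 = 155.9995642
  E ⇒ keep positive
Point 4:
  φ: split at 2 digits → 11° and 58.18757′; 11 + 58.18757/60 = 11.9697928
  S → negative
  λ: degrees = first 3 digits = 7, minutes = 42.35336; 7 + 42.35336/60 = 7.7058893
  W → negative
Point 5:
  Latitude: split at 2 digits → 47° and 37.8234′; 47 + 37.8234/60 = 47.6303900
  N → positive
  Longitude: degrees = first 3 digits = 102, minutes = 15.84172; 102 + 15.84172/60 = 102.2640287
  hemisphere W, so the sign is −

1. 23.086915, -143.308824
2. 51.509325, 179.151680
3. 62.183950, 155.999564
4. -11.969793, -7.705889
5. 47.630390, -102.264029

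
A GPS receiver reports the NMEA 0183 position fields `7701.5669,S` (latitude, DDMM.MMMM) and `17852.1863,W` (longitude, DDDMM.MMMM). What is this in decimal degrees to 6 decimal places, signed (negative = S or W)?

Latitude: degrees = first 2 digits = 77, minutes = 1.5669; 77 + 1.5669/60 = 77.0261150
S → negative
λ: degrees = first 3 digits = 178, minutes = 52.1863; 178 + 52.1863/60 = 178.8697717
W → negative

-77.026115, -178.869772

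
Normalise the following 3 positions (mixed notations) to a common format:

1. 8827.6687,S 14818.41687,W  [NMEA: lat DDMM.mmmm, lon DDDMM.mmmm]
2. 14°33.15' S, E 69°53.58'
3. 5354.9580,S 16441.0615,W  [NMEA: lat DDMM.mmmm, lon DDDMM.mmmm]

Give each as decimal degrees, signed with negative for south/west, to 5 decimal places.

1. -88.46115, -148.30695
2. -14.55250, 69.89300
3. -53.91597, -164.68436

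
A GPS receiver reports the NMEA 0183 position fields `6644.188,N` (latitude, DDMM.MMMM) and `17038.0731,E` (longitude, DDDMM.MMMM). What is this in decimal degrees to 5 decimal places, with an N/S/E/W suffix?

66.73647° N, 170.63455° E

Latitude: split at 2 digits → 66° and 44.188′; 66 + 44.188/60 = 66.736467
Lon: degrees = first 3 digits = 170, minutes = 38.0731; 170 + 38.0731/60 = 170.634552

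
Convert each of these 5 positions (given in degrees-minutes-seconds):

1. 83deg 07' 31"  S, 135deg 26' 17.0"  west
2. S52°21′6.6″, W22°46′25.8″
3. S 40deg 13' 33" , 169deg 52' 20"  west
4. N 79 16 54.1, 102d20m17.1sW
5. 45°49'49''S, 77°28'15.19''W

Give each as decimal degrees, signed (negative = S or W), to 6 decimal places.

Point 1:
  φ: 83° + 7/60 + 31/3600 = 83 + 0.116667 + 0.008611 = 83.1252778
  hemisphere S, so the sign is −
  Lon: 135° + 26/60 + 17/3600 = 135 + 0.433333 + 0.004722 = 135.4380556
  hemisphere W, so the sign is −
Point 2:
  φ: 21′ + 6.6″ = 21.11000′; 52 + 21.11000/60 = 52.3518333
  S → negative
  Longitude: 46′ + 25.8″ = 46.43000′; 22 + 46.43000/60 = 22.7738333
  W ⇒ negate
Point 3:
  φ: 13′ + 33″ = 13.55000′; 40 + 13.55000/60 = 40.2258333
  S → negative
  Longitude: 52′ + 20″ = 52.33333′; 169 + 52.33333/60 = 169.8722222
  hemisphere W, so the sign is −
Point 4:
  Latitude: 79° + 16/60 + 54.1/3600 = 79 + 0.266667 + 0.015028 = 79.2816944
  N → positive
  Longitude: 102 + 20/60 + 17.1/3600 = 102.3380833
  W ⇒ negate
Point 5:
  φ: 45 + 49/60 + 49/3600 = 45.8302778
  S → negative
  Lon: 77 + 28/60 + 15.19/3600 = 77.4708861
  W ⇒ negate

1. -83.125278, -135.438056
2. -52.351833, -22.773833
3. -40.225833, -169.872222
4. 79.281694, -102.338083
5. -45.830278, -77.470886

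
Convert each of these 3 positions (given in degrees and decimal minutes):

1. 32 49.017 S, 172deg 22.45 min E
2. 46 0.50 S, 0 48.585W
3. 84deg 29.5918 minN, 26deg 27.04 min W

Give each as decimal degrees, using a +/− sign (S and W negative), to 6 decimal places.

1. -32.816950, 172.374167
2. -46.008333, -0.809750
3. 84.493197, -26.450667

Point 1:
  Lat: 49.017′ = 0.816950°; total 32.8169500
  hemisphere S, so the sign is −
  Longitude: 22.45′ = 0.374167°; total 172.3741667
  E ⇒ keep positive
Point 2:
  Latitude: 0.5′ = 0.008333°; total 46.0083333
  S → negative
  Lon: 0 + 48.585/60 = 0.8097500
  W ⇒ negate
Point 3:
  Latitude: 29.5918′ = 0.493197°; total 84.4931967
  N → positive
  Lon: 27.04′ = 0.450667°; total 26.4506667
  hemisphere W, so the sign is −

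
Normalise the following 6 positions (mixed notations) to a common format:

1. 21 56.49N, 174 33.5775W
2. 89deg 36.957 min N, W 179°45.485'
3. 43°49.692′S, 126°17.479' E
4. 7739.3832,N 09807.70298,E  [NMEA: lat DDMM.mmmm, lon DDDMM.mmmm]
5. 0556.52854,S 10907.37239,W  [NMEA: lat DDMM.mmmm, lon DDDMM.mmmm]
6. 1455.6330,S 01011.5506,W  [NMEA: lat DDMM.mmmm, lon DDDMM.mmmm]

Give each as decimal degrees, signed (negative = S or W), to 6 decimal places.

1. 21.941500, -174.559625
2. 89.615950, -179.758083
3. -43.828200, 126.291317
4. 77.656387, 98.128383
5. -5.942142, -109.122873
6. -14.927217, -10.192510

Point 1:
  Latitude: 56.49′ = 0.941500°; total 21.9415000
  N ⇒ keep positive
  Lon: 33.5775′ = 0.559625°; total 174.5596250
  W → negative
Point 2:
  Lat: 36.957′ = 0.615950°; total 89.6159500
  N ⇒ keep positive
  λ: 179 + 45.485/60 = 179.7580833
  W ⇒ negate
Point 3:
  φ: 43 + 49.692/60 = 43.8282000
  hemisphere S, so the sign is −
  Longitude: 126 + 17.479/60 = 126.2913167
  E → positive
Point 4:
  φ: degrees = first 2 digits = 77, minutes = 39.3832; 77 + 39.3832/60 = 77.6563867
  N ⇒ keep positive
  λ: split at 3 digits → 098° and 7.70298′; 98 + 7.70298/60 = 98.1283830
  E → positive
Point 5:
  Lat: degrees = first 2 digits = 5, minutes = 56.52854; 5 + 56.52854/60 = 5.9421423
  S → negative
  Lon: degrees = first 3 digits = 109, minutes = 7.37239; 109 + 7.37239/60 = 109.1228732
  W → negative
Point 6:
  φ: degrees = first 2 digits = 14, minutes = 55.633; 14 + 55.633/60 = 14.9272167
  hemisphere S, so the sign is −
  Longitude: split at 3 digits → 010° and 11.5506′; 10 + 11.5506/60 = 10.1925100
  W ⇒ negate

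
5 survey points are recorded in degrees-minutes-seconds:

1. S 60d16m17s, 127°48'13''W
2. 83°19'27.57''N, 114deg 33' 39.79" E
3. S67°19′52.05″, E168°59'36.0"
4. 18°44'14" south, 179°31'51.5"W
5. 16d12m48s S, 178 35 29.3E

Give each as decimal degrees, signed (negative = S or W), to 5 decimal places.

Point 1:
  φ: 16′ + 17″ = 16.28333′; 60 + 16.28333/60 = 60.271389
  S → negative
  Lon: 48′ + 13″ = 48.21667′; 127 + 48.21667/60 = 127.803611
  W → negative
Point 2:
  φ: 19′ + 27.57″ = 19.45950′; 83 + 19.45950/60 = 83.324325
  N → positive
  Lon: 114 + 33/60 + 39.79/3600 = 114.561053
  E ⇒ keep positive
Point 3:
  Lat: 67° + 19/60 + 52.05/3600 = 67 + 0.316667 + 0.014458 = 67.331125
  S → negative
  Lon: 168° + 59/60 + 36/3600 = 168 + 0.983333 + 0.010000 = 168.993333
  E ⇒ keep positive
Point 4:
  Latitude: 44′ + 14″ = 44.23333′; 18 + 44.23333/60 = 18.737222
  hemisphere S, so the sign is −
  λ: 179° + 31/60 + 51.5/3600 = 179 + 0.516667 + 0.014306 = 179.530972
  W → negative
Point 5:
  Latitude: 16 + 12/60 + 48/3600 = 16.213333
  hemisphere S, so the sign is −
  λ: 35′ + 29.3″ = 35.48833′; 178 + 35.48833/60 = 178.591472
  E → positive

1. -60.27139, -127.80361
2. 83.32433, 114.56105
3. -67.33113, 168.99333
4. -18.73722, -179.53097
5. -16.21333, 178.59147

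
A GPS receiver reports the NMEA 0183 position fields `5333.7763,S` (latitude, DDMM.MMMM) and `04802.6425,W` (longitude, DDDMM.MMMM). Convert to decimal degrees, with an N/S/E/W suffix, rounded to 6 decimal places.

53.562938° S, 48.044042° W

φ: degrees = first 2 digits = 53, minutes = 33.7763; 53 + 33.7763/60 = 53.5629383
Longitude: split at 3 digits → 048° and 2.6425′; 48 + 2.6425/60 = 48.0440417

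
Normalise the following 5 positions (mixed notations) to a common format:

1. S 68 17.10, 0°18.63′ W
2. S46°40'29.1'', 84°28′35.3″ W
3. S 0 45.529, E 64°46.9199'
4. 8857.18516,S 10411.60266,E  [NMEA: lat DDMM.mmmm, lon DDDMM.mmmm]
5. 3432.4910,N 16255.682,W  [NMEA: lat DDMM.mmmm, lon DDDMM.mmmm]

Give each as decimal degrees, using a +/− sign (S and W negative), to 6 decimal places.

Point 1:
  Lat: 17.1′ = 0.285000°; total 68.2850000
  S → negative
  λ: 18.63′ = 0.310500°; total 0.3105000
  hemisphere W, so the sign is −
Point 2:
  φ: 40′ + 29.1″ = 40.48500′; 46 + 40.48500/60 = 46.6747500
  S ⇒ negate
  Longitude: 84° + 28/60 + 35.3/3600 = 84 + 0.466667 + 0.009806 = 84.4764722
  hemisphere W, so the sign is −
Point 3:
  Lat: 45.529′ = 0.758817°; total 0.7588167
  S ⇒ negate
  λ: 64 + 46.9199/60 = 64.7819983
  E ⇒ keep positive
Point 4:
  Lat: degrees = first 2 digits = 88, minutes = 57.18516; 88 + 57.18516/60 = 88.9530860
  S ⇒ negate
  λ: split at 3 digits → 104° and 11.60266′; 104 + 11.60266/60 = 104.1933777
  E ⇒ keep positive
Point 5:
  Latitude: split at 2 digits → 34° and 32.491′; 34 + 32.491/60 = 34.5415167
  N ⇒ keep positive
  Longitude: degrees = first 3 digits = 162, minutes = 55.682; 162 + 55.682/60 = 162.9280333
  W ⇒ negate

1. -68.285000, -0.310500
2. -46.674750, -84.476472
3. -0.758817, 64.781998
4. -88.953086, 104.193378
5. 34.541517, -162.928033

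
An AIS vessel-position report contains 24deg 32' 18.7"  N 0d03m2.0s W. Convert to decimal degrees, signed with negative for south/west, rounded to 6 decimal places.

24.538528, -0.050556

Lat: 24° + 32/60 + 18.7/3600 = 24 + 0.533333 + 0.005194 = 24.5385278
N → positive
Longitude: 0 + 3/60 + 2/3600 = 0.0505556
W ⇒ negate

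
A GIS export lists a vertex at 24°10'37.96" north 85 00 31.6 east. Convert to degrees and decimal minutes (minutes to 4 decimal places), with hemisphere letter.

φ: seconds/60 = 0.63267; minutes = 10 + 0.63267 = 10.632667
Longitude: 0 + 31.6/60 = 0.526667′

24° 10.6327′ N, 85° 0.5267′ E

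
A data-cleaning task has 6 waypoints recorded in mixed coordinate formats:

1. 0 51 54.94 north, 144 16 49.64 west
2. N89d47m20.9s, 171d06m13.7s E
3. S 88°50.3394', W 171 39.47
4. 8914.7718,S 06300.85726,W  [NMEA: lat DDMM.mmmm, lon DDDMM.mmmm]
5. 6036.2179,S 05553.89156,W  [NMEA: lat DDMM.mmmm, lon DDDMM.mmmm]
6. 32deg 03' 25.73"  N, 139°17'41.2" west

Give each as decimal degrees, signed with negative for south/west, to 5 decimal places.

Point 1:
  Latitude: 0° + 51/60 + 54.94/3600 = 0 + 0.850000 + 0.015261 = 0.865261
  N ⇒ keep positive
  λ: 144° + 16/60 + 49.64/3600 = 144 + 0.266667 + 0.013789 = 144.280456
  hemisphere W, so the sign is −
Point 2:
  φ: 47′ + 20.9″ = 47.34833′; 89 + 47.34833/60 = 89.789139
  N ⇒ keep positive
  Lon: 171 + 6/60 + 13.7/3600 = 171.103806
  E ⇒ keep positive
Point 3:
  Latitude: 88 + 50.3394/60 = 88.838990
  S ⇒ negate
  Lon: 39.47′ = 0.657833°; total 171.657833
  W ⇒ negate
Point 4:
  φ: split at 2 digits → 89° and 14.7718′; 89 + 14.7718/60 = 89.246197
  S ⇒ negate
  λ: degrees = first 3 digits = 63, minutes = 0.85726; 63 + 0.85726/60 = 63.014288
  hemisphere W, so the sign is −
Point 5:
  Latitude: split at 2 digits → 60° and 36.2179′; 60 + 36.2179/60 = 60.603632
  S → negative
  Lon: degrees = first 3 digits = 55, minutes = 53.89156; 55 + 53.89156/60 = 55.898193
  W → negative
Point 6:
  Latitude: 3′ + 25.73″ = 3.42883′; 32 + 3.42883/60 = 32.057147
  N ⇒ keep positive
  Longitude: 17′ + 41.2″ = 17.68667′; 139 + 17.68667/60 = 139.294778
  W ⇒ negate

1. 0.86526, -144.28046
2. 89.78914, 171.10381
3. -88.83899, -171.65783
4. -89.24620, -63.01429
5. -60.60363, -55.89819
6. 32.05715, -139.29478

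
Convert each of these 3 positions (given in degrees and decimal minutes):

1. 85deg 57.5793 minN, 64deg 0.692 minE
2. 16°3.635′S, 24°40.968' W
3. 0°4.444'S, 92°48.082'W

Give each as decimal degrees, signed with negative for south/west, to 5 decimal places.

Point 1:
  Lat: 85 + 57.5793/60 = 85.959655
  N → positive
  Lon: 0.692′ = 0.011533°; total 64.011533
  E → positive
Point 2:
  Lat: 3.635′ = 0.060583°; total 16.060583
  hemisphere S, so the sign is −
  Longitude: 40.968′ = 0.682800°; total 24.682800
  W ⇒ negate
Point 3:
  Latitude: 0 + 4.444/60 = 0.074067
  S → negative
  λ: 48.082′ = 0.801367°; total 92.801367
  hemisphere W, so the sign is −

1. 85.95966, 64.01153
2. -16.06058, -24.68280
3. -0.07407, -92.80137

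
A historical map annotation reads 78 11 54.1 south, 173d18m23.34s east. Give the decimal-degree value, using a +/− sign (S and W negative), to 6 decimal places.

-78.198361, 173.306483

φ: 11′ + 54.1″ = 11.90167′; 78 + 11.90167/60 = 78.1983611
hemisphere S, so the sign is −
Lon: 173° + 18/60 + 23.34/3600 = 173 + 0.300000 + 0.006483 = 173.3064833
E → positive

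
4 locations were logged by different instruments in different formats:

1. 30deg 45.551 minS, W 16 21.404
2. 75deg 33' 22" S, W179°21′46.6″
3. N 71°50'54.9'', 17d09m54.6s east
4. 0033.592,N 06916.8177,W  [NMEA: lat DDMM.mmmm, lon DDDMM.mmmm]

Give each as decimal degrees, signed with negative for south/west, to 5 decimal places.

1. -30.75918, -16.35673
2. -75.55611, -179.36294
3. 71.84858, 17.16517
4. 0.55987, -69.28030

Point 1:
  φ: 45.551′ = 0.759183°; total 30.759183
  hemisphere S, so the sign is −
  Longitude: 21.404′ = 0.356733°; total 16.356733
  W ⇒ negate
Point 2:
  φ: 75 + 33/60 + 22/3600 = 75.556111
  hemisphere S, so the sign is −
  Lon: 179° + 21/60 + 46.6/3600 = 179 + 0.350000 + 0.012944 = 179.362944
  W → negative
Point 3:
  Lat: 50′ + 54.9″ = 50.91500′; 71 + 50.91500/60 = 71.848583
  N ⇒ keep positive
  λ: 17° + 9/60 + 54.6/3600 = 17 + 0.150000 + 0.015167 = 17.165167
  E ⇒ keep positive
Point 4:
  Latitude: degrees = first 2 digits = 0, minutes = 33.592; 0 + 33.592/60 = 0.559867
  N ⇒ keep positive
  λ: degrees = first 3 digits = 69, minutes = 16.8177; 69 + 16.8177/60 = 69.280295
  W ⇒ negate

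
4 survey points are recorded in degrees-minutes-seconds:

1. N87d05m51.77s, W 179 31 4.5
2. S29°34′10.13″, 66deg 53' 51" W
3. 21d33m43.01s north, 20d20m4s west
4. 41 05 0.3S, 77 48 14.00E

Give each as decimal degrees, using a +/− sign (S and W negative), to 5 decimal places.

1. 87.09771, -179.51792
2. -29.56948, -66.89750
3. 21.56195, -20.33444
4. -41.08342, 77.80389

Point 1:
  φ: 87 + 5/60 + 51.77/3600 = 87.097714
  N ⇒ keep positive
  Longitude: 179 + 31/60 + 4.5/3600 = 179.517917
  hemisphere W, so the sign is −
Point 2:
  φ: 34′ + 10.13″ = 34.16883′; 29 + 34.16883/60 = 29.569481
  S → negative
  Longitude: 53′ + 51″ = 53.85000′; 66 + 53.85000/60 = 66.897500
  W → negative
Point 3:
  Latitude: 33′ + 43.01″ = 33.71683′; 21 + 33.71683/60 = 21.561947
  N ⇒ keep positive
  λ: 20° + 20/60 + 4/3600 = 20 + 0.333333 + 0.001111 = 20.334444
  hemisphere W, so the sign is −
Point 4:
  φ: 5′ + 0.3″ = 5.00500′; 41 + 5.00500/60 = 41.083417
  S ⇒ negate
  Lon: 48′ + 14″ = 48.23333′; 77 + 48.23333/60 = 77.803889
  E → positive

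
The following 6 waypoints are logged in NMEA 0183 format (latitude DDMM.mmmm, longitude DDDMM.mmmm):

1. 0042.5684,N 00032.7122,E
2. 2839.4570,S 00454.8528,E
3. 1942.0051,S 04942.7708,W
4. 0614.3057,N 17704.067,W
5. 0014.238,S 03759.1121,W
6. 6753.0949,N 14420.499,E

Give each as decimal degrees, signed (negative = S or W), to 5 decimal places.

Point 1:
  Lat: split at 2 digits → 00° and 42.5684′; 0 + 42.5684/60 = 0.709473
  N ⇒ keep positive
  Lon: split at 3 digits → 000° and 32.7122′; 0 + 32.7122/60 = 0.545203
  E → positive
Point 2:
  Lat: split at 2 digits → 28° and 39.457′; 28 + 39.457/60 = 28.657617
  hemisphere S, so the sign is −
  Lon: split at 3 digits → 004° and 54.8528′; 4 + 54.8528/60 = 4.914213
  E → positive
Point 3:
  Lat: degrees = first 2 digits = 19, minutes = 42.0051; 19 + 42.0051/60 = 19.700085
  S → negative
  Lon: split at 3 digits → 049° and 42.7708′; 49 + 42.7708/60 = 49.712847
  W ⇒ negate
Point 4:
  Lat: split at 2 digits → 06° and 14.3057′; 6 + 14.3057/60 = 6.238428
  N ⇒ keep positive
  Longitude: split at 3 digits → 177° and 4.067′; 177 + 4.067/60 = 177.067783
  hemisphere W, so the sign is −
Point 5:
  Lat: degrees = first 2 digits = 0, minutes = 14.238; 0 + 14.238/60 = 0.237300
  S ⇒ negate
  λ: degrees = first 3 digits = 37, minutes = 59.1121; 37 + 59.1121/60 = 37.985202
  W → negative
Point 6:
  Latitude: split at 2 digits → 67° and 53.0949′; 67 + 53.0949/60 = 67.884915
  N → positive
  Longitude: split at 3 digits → 144° and 20.499′; 144 + 20.499/60 = 144.341650
  E ⇒ keep positive

1. 0.70947, 0.54520
2. -28.65762, 4.91421
3. -19.70009, -49.71285
4. 6.23843, -177.06778
5. -0.23730, -37.98520
6. 67.88492, 144.34165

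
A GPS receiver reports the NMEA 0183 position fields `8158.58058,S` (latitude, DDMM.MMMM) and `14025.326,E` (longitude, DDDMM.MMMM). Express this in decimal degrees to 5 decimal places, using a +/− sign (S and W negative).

φ: degrees = first 2 digits = 81, minutes = 58.58058; 81 + 58.58058/60 = 81.976343
S → negative
λ: split at 3 digits → 140° and 25.326′; 140 + 25.326/60 = 140.422100
E → positive

-81.97634, 140.42210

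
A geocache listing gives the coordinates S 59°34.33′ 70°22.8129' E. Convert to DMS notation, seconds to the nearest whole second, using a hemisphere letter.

Latitude: fractional minutes 0.33000 × 60 = 19.80″
λ: fractional minutes 0.81290 × 60 = 48.77″

59°34′20″ S, 70°22′49″ E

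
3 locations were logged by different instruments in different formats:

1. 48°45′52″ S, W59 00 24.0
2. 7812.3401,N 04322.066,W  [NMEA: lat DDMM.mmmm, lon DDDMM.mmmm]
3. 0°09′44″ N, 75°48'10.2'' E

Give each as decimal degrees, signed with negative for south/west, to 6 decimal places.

Point 1:
  Latitude: 48 + 45/60 + 52/3600 = 48.7644444
  hemisphere S, so the sign is −
  Lon: 59 + 0/60 + 24/3600 = 59.0066667
  hemisphere W, so the sign is −
Point 2:
  Lat: split at 2 digits → 78° and 12.3401′; 78 + 12.3401/60 = 78.2056683
  N → positive
  Lon: degrees = first 3 digits = 43, minutes = 22.066; 43 + 22.066/60 = 43.3677667
  W ⇒ negate
Point 3:
  Latitude: 9′ + 44″ = 9.73333′; 0 + 9.73333/60 = 0.1622222
  N ⇒ keep positive
  λ: 75 + 48/60 + 10.2/3600 = 75.8028333
  E ⇒ keep positive

1. -48.764444, -59.006667
2. 78.205668, -43.367767
3. 0.162222, 75.802833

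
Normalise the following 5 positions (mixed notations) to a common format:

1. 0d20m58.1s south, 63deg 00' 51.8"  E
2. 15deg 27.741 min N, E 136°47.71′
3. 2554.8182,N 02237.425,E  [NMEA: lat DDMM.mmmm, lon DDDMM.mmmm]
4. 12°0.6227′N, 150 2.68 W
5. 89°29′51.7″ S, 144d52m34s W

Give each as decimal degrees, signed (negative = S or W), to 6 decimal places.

1. -0.349472, 63.014389
2. 15.462350, 136.795167
3. 25.913637, 22.623750
4. 12.010378, -150.044667
5. -89.497694, -144.876111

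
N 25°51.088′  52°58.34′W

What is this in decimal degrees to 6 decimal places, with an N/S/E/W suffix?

25.851467° N, 52.972333° W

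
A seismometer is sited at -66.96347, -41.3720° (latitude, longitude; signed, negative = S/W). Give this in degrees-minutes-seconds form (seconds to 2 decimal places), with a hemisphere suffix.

Latitude is negative → S; |value| = 66.963470
Latitude: 0.963470 × 60 = 57.80820′ → 57′, remainder × 60 = 48.4920″
Longitude is negative → W; |value| = 41.372000
λ: whole degrees 41; 22.32000′ → 22′ and 19.2000″

66°57′48.49″ S, 41°22′19.20″ W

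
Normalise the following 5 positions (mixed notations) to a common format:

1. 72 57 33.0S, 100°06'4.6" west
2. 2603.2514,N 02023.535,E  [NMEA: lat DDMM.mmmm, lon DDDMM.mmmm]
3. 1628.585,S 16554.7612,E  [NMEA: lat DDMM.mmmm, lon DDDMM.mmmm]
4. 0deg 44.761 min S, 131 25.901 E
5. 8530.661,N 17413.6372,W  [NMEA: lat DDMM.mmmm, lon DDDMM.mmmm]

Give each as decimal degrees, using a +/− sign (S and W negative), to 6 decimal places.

Point 1:
  Lat: 57′ + 33″ = 57.55000′; 72 + 57.55000/60 = 72.9591667
  S ⇒ negate
  Longitude: 100 + 6/60 + 4.6/3600 = 100.1012778
  W → negative
Point 2:
  φ: degrees = first 2 digits = 26, minutes = 3.2514; 26 + 3.2514/60 = 26.0541900
  N ⇒ keep positive
  Lon: degrees = first 3 digits = 20, minutes = 23.535; 20 + 23.535/60 = 20.3922500
  E ⇒ keep positive
Point 3:
  Lat: split at 2 digits → 16° and 28.585′; 16 + 28.585/60 = 16.4764167
  hemisphere S, so the sign is −
  Longitude: degrees = first 3 digits = 165, minutes = 54.7612; 165 + 54.7612/60 = 165.9126867
  E ⇒ keep positive
Point 4:
  φ: 44.761′ = 0.746017°; total 0.7460167
  S ⇒ negate
  Lon: 25.901′ = 0.431683°; total 131.4316833
  E → positive
Point 5:
  Latitude: degrees = first 2 digits = 85, minutes = 30.661; 85 + 30.661/60 = 85.5110167
  N → positive
  Lon: split at 3 digits → 174° and 13.6372′; 174 + 13.6372/60 = 174.2272867
  hemisphere W, so the sign is −

1. -72.959167, -100.101278
2. 26.054190, 20.392250
3. -16.476417, 165.912687
4. -0.746017, 131.431683
5. 85.511017, -174.227287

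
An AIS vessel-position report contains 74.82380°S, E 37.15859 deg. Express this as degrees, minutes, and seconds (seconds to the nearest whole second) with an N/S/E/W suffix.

Lat: 0.823800 × 60 = 49.42800′ → 49′, remainder × 60 = 25.68″
Longitude: 0.158590° → 9.51540′; 0.51540 × 60 = 30.92″

74°49′26″ S, 37°09′31″ E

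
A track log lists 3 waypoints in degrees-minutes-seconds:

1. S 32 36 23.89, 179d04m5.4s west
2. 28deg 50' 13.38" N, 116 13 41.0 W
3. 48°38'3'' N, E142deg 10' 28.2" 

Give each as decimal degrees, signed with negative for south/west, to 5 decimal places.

1. -32.60664, -179.06817
2. 28.83705, -116.22806
3. 48.63417, 142.17450

Point 1:
  φ: 32° + 36/60 + 23.89/3600 = 32 + 0.600000 + 0.006636 = 32.606636
  S ⇒ negate
  λ: 179 + 4/60 + 5.4/3600 = 179.068167
  W ⇒ negate
Point 2:
  Lat: 50′ + 13.38″ = 50.22300′; 28 + 50.22300/60 = 28.837050
  N ⇒ keep positive
  λ: 116° + 13/60 + 41/3600 = 116 + 0.216667 + 0.011389 = 116.228056
  W ⇒ negate
Point 3:
  Lat: 48 + 38/60 + 3/3600 = 48.634167
  N ⇒ keep positive
  Lon: 10′ + 28.2″ = 10.47000′; 142 + 10.47000/60 = 142.174500
  E ⇒ keep positive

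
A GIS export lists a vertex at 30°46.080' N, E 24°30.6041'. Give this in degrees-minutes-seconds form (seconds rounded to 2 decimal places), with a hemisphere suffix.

Lat: 46.08000′ → 46′ and 0.08000 × 60 = 4.8000″
Longitude: 30.60410′ → 30′ and 0.60410 × 60 = 36.2460″

30°46′4.80″ N, 24°30′36.25″ E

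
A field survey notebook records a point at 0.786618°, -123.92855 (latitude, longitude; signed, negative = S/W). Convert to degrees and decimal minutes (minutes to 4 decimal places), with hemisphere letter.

Lat: fractional part 0.786618 → 47.197080 minutes
Longitude is negative → W; |value| = 123.928550
Lon: fractional part 0.928550 → 55.713000 minutes

0° 47.1971′ N, 123° 55.7130′ W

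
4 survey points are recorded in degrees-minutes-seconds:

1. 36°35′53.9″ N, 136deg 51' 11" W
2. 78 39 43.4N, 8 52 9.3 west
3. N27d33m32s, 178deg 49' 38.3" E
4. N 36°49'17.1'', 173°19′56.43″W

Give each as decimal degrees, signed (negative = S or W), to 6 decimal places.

Point 1:
  φ: 36 + 35/60 + 53.9/3600 = 36.5983056
  N ⇒ keep positive
  λ: 136 + 51/60 + 11/3600 = 136.8530556
  hemisphere W, so the sign is −
Point 2:
  Lat: 78° + 39/60 + 43.4/3600 = 78 + 0.650000 + 0.012056 = 78.6620556
  N → positive
  λ: 52′ + 9.3″ = 52.15500′; 8 + 52.15500/60 = 8.8692500
  hemisphere W, so the sign is −
Point 3:
  Lat: 33′ + 32″ = 33.53333′; 27 + 33.53333/60 = 27.5588889
  N ⇒ keep positive
  Longitude: 178° + 49/60 + 38.3/3600 = 178 + 0.816667 + 0.010639 = 178.8273056
  E ⇒ keep positive
Point 4:
  Latitude: 36 + 49/60 + 17.1/3600 = 36.8214167
  N → positive
  Lon: 19′ + 56.43″ = 19.94050′; 173 + 19.94050/60 = 173.3323417
  W ⇒ negate

1. 36.598306, -136.853056
2. 78.662056, -8.869250
3. 27.558889, 178.827306
4. 36.821417, -173.332342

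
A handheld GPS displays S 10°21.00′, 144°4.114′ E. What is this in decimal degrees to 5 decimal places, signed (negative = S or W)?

-10.35000, 144.06857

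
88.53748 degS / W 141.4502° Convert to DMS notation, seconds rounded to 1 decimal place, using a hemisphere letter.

88°32′14.9″ S, 141°27′0.7″ W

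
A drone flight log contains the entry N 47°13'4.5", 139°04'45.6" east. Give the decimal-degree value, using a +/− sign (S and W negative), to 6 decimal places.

47.217917, 139.079333

φ: 13′ + 4.5″ = 13.07500′; 47 + 13.07500/60 = 47.2179167
N → positive
Lon: 139° + 4/60 + 45.6/3600 = 139 + 0.066667 + 0.012667 = 139.0793333
E → positive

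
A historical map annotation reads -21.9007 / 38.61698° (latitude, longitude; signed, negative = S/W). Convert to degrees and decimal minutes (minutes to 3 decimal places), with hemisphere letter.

21° 54.042′ S, 38° 37.019′ E

Latitude is negative → S; |value| = 21.900700
Latitude: 21° + 0.900700 × 60 = 21° 54.04200′
λ: minutes = (38.616980 − 38) × 60 = 37.01880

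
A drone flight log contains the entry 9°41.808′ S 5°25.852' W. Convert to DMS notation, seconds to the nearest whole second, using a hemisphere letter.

9°41′48″ S, 5°25′51″ W

Latitude: fractional minutes 0.80800 × 60 = 48.48″
Longitude: fractional minutes 0.85200 × 60 = 51.12″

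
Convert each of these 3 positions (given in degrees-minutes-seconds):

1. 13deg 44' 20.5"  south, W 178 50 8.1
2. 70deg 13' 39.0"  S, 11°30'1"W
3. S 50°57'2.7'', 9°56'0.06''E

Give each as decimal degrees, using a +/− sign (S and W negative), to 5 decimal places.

Point 1:
  φ: 13° + 44/60 + 20.5/3600 = 13 + 0.733333 + 0.005694 = 13.739028
  S ⇒ negate
  Longitude: 178 + 50/60 + 8.1/3600 = 178.835583
  W ⇒ negate
Point 2:
  Lat: 13′ + 39″ = 13.65000′; 70 + 13.65000/60 = 70.227500
  S → negative
  Lon: 11° + 30/60 + 1/3600 = 11 + 0.500000 + 0.000278 = 11.500278
  hemisphere W, so the sign is −
Point 3:
  Lat: 57′ + 2.7″ = 57.04500′; 50 + 57.04500/60 = 50.950750
  S ⇒ negate
  λ: 56′ + 0.06″ = 56.00100′; 9 + 56.00100/60 = 9.933350
  E ⇒ keep positive

1. -13.73903, -178.83558
2. -70.22750, -11.50028
3. -50.95075, 9.93335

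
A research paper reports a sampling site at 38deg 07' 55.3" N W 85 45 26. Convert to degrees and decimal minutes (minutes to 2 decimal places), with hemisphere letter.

38° 7.92′ N, 85° 45.43′ W

Lat: 7 + 55.3/60 = 7.9217′
Longitude: 45 + 26/60 = 45.4333′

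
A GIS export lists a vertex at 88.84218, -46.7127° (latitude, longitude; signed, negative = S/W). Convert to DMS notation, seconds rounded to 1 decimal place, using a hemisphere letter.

φ: 0.842180° → 50.53080′; 0.53080 × 60 = 31.848″
Longitude is negative → W; |value| = 46.712700
Longitude: 0.712700° → 42.76200′; 0.76200 × 60 = 45.720″

88°50′31.8″ N, 46°42′45.7″ W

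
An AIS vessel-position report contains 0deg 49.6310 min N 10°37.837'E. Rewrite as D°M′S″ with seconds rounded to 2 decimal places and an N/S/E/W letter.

Latitude: fractional minutes 0.63100 × 60 = 37.8600″
λ: 37.83700′ → 37′ and 0.83700 × 60 = 50.2200″

0°49′37.86″ N, 10°37′50.22″ E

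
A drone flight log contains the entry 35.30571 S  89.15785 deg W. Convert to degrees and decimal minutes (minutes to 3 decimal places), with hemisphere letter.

φ: fractional part 0.305710 → 18.34260 minutes
Longitude: fractional part 0.157850 → 9.47100 minutes

35° 18.343′ S, 89° 9.471′ W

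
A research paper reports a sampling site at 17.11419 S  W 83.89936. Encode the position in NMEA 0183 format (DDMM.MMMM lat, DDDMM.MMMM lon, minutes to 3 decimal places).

1706.851,S / 08353.962,W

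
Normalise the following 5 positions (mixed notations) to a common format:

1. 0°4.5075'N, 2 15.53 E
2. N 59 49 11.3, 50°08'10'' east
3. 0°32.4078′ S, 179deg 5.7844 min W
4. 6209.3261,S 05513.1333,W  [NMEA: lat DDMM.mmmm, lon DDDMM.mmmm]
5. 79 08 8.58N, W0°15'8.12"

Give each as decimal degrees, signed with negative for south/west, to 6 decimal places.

Point 1:
  φ: 4.5075′ = 0.075125°; total 0.0751250
  N → positive
  λ: 2 + 15.53/60 = 2.2588333
  E → positive
Point 2:
  φ: 59 + 49/60 + 11.3/3600 = 59.8198056
  N → positive
  λ: 50° + 8/60 + 10/3600 = 50 + 0.133333 + 0.002778 = 50.1361111
  E → positive
Point 3:
  Latitude: 0 + 32.4078/60 = 0.5401300
  S ⇒ negate
  Longitude: 5.7844′ = 0.096407°; total 179.0964067
  W → negative
Point 4:
  Lat: degrees = first 2 digits = 62, minutes = 9.3261; 62 + 9.3261/60 = 62.1554350
  hemisphere S, so the sign is −
  Longitude: degrees = first 3 digits = 55, minutes = 13.1333; 55 + 13.1333/60 = 55.2188883
  W ⇒ negate
Point 5:
  Lat: 8′ + 8.58″ = 8.14300′; 79 + 8.14300/60 = 79.1357167
  N ⇒ keep positive
  Longitude: 0 + 15/60 + 8.12/3600 = 0.2522556
  hemisphere W, so the sign is −

1. 0.075125, 2.258833
2. 59.819806, 50.136111
3. -0.540130, -179.096407
4. -62.155435, -55.218888
5. 79.135717, -0.252256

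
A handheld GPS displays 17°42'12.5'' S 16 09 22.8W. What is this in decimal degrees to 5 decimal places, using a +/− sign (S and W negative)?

φ: 17 + 42/60 + 12.5/3600 = 17.703472
hemisphere S, so the sign is −
λ: 16° + 9/60 + 22.8/3600 = 16 + 0.150000 + 0.006333 = 16.156333
W → negative

-17.70347, -16.15633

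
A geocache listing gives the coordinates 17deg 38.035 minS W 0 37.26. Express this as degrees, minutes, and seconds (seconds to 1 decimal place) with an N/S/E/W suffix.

φ: fractional minutes 0.03500 × 60 = 2.100″
Lon: 37.26000′ → 37′ and 0.26000 × 60 = 15.600″

17°38′2.1″ S, 0°37′15.6″ W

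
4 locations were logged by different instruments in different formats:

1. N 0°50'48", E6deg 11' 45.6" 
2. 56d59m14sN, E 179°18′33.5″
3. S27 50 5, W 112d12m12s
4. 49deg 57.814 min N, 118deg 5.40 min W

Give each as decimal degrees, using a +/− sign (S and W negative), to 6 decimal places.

Point 1:
  Latitude: 0° + 50/60 + 48/3600 = 0 + 0.833333 + 0.013333 = 0.8466667
  N ⇒ keep positive
  Lon: 11′ + 45.6″ = 11.76000′; 6 + 11.76000/60 = 6.1960000
  E → positive
Point 2:
  Lat: 56 + 59/60 + 14/3600 = 56.9872222
  N → positive
  Lon: 179 + 18/60 + 33.5/3600 = 179.3093056
  E → positive
Point 3:
  Lat: 27° + 50/60 + 5/3600 = 27 + 0.833333 + 0.001389 = 27.8347222
  hemisphere S, so the sign is −
  Lon: 112° + 12/60 + 12/3600 = 112 + 0.200000 + 0.003333 = 112.2033333
  W → negative
Point 4:
  Lat: 49 + 57.814/60 = 49.9635667
  N → positive
  λ: 5.4′ = 0.090000°; total 118.0900000
  hemisphere W, so the sign is −

1. 0.846667, 6.196000
2. 56.987222, 179.309306
3. -27.834722, -112.203333
4. 49.963567, -118.090000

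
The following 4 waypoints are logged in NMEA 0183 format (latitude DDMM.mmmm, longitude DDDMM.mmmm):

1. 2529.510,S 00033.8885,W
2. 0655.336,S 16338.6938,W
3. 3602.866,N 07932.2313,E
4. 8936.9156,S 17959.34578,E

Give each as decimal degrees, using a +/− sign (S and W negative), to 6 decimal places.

1. -25.491833, -0.564808
2. -6.922267, -163.644897
3. 36.047767, 79.537188
4. -89.615260, 179.989096

Point 1:
  Latitude: degrees = first 2 digits = 25, minutes = 29.51; 25 + 29.51/60 = 25.4918333
  hemisphere S, so the sign is −
  λ: split at 3 digits → 000° and 33.8885′; 0 + 33.8885/60 = 0.5648083
  W ⇒ negate
Point 2:
  Lat: split at 2 digits → 06° and 55.336′; 6 + 55.336/60 = 6.9222667
  S ⇒ negate
  Longitude: degrees = first 3 digits = 163, minutes = 38.6938; 163 + 38.6938/60 = 163.6448967
  W → negative
Point 3:
  φ: degrees = first 2 digits = 36, minutes = 2.866; 36 + 2.866/60 = 36.0477667
  N ⇒ keep positive
  Longitude: split at 3 digits → 079° and 32.2313′; 79 + 32.2313/60 = 79.5371883
  E → positive
Point 4:
  Latitude: split at 2 digits → 89° and 36.9156′; 89 + 36.9156/60 = 89.6152600
  hemisphere S, so the sign is −
  Lon: degrees = first 3 digits = 179, minutes = 59.34578; 179 + 59.34578/60 = 179.9890963
  E → positive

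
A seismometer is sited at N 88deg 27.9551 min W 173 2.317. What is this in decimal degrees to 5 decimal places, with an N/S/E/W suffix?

88.46592° N, 173.03862° W

Latitude: 27.9551′ = 0.465918°; total 88.465918
λ: 173 + 2.317/60 = 173.038617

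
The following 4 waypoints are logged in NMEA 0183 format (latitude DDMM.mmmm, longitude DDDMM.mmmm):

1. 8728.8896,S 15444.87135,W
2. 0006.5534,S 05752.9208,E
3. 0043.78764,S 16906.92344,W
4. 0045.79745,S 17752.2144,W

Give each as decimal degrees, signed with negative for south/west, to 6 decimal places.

Point 1:
  φ: split at 2 digits → 87° and 28.8896′; 87 + 28.8896/60 = 87.4814933
  S → negative
  λ: degrees = first 3 digits = 154, minutes = 44.87135; 154 + 44.87135/60 = 154.7478558
  W ⇒ negate
Point 2:
  Lat: split at 2 digits → 00° and 6.5534′; 0 + 6.5534/60 = 0.1092233
  S → negative
  λ: degrees = first 3 digits = 57, minutes = 52.9208; 57 + 52.9208/60 = 57.8820133
  E → positive
Point 3:
  φ: split at 2 digits → 00° and 43.78764′; 0 + 43.78764/60 = 0.7297940
  S → negative
  Lon: degrees = first 3 digits = 169, minutes = 6.92344; 169 + 6.92344/60 = 169.1153907
  W → negative
Point 4:
  φ: split at 2 digits → 00° and 45.79745′; 0 + 45.79745/60 = 0.7632908
  hemisphere S, so the sign is −
  Longitude: degrees = first 3 digits = 177, minutes = 52.2144; 177 + 52.2144/60 = 177.8702400
  W → negative

1. -87.481493, -154.747856
2. -0.109223, 57.882013
3. -0.729794, -169.115391
4. -0.763291, -177.870240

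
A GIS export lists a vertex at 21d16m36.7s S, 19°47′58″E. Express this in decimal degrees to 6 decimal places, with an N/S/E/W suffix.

21.276861° S, 19.799444° E

Latitude: 16′ + 36.7″ = 16.61167′; 21 + 16.61167/60 = 21.2768611
λ: 47′ + 58″ = 47.96667′; 19 + 47.96667/60 = 19.7994444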